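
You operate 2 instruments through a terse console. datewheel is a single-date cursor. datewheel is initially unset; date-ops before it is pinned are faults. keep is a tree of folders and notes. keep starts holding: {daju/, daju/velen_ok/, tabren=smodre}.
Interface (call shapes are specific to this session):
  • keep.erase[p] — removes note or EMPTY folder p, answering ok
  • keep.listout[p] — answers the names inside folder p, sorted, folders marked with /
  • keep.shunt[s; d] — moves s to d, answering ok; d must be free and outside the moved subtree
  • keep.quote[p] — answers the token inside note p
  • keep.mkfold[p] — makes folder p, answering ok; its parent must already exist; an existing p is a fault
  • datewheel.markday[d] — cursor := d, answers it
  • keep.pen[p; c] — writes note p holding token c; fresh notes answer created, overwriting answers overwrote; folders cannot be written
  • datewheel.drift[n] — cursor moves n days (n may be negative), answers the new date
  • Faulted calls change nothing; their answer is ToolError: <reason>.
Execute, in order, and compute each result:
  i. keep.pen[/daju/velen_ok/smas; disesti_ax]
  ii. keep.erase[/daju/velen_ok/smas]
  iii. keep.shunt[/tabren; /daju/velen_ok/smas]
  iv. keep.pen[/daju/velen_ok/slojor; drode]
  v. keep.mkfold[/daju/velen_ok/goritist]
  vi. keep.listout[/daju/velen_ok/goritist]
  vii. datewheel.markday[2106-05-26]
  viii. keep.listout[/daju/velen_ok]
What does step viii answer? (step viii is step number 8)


Answer: [goritist/, slojor, smas]

Derivation:
! keep.pen(p='/daju/velen_ok/smas', c='disesti_ax') == created
! keep.erase(p='/daju/velen_ok/smas') == ok
! keep.shunt(s='/tabren', d='/daju/velen_ok/smas') == ok
! keep.pen(p='/daju/velen_ok/slojor', c='drode') == created
! keep.mkfold(p='/daju/velen_ok/goritist') == ok
! keep.listout(p='/daju/velen_ok/goritist') == []
! datewheel.markday(d='2106-05-26') == 2106-05-26
! keep.listout(p='/daju/velen_ok') == [goritist/, slojor, smas]


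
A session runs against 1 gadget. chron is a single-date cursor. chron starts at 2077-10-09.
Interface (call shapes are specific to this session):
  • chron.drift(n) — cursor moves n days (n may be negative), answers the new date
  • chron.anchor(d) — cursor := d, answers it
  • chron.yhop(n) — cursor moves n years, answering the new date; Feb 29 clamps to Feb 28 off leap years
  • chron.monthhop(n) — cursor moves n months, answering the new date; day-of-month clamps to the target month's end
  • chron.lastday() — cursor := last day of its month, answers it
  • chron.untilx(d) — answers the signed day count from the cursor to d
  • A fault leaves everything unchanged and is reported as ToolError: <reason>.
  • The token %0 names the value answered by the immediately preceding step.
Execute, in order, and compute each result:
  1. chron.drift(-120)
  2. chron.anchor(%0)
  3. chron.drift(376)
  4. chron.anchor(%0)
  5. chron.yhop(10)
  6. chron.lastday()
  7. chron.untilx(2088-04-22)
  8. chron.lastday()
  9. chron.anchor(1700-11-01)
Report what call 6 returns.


Answer: 2088-06-30

Derivation:
Do: chron.drift[n='-120']
See: 2077-06-11
Do: chron.anchor[d='%0']
See: 2077-06-11
Do: chron.drift[n='376']
See: 2078-06-22
Do: chron.anchor[d='%0']
See: 2078-06-22
Do: chron.yhop[n='10']
See: 2088-06-22
Do: chron.lastday[]
See: 2088-06-30
Do: chron.untilx[d='2088-04-22']
See: -69
Do: chron.lastday[]
See: 2088-06-30
Do: chron.anchor[d='1700-11-01']
See: 1700-11-01


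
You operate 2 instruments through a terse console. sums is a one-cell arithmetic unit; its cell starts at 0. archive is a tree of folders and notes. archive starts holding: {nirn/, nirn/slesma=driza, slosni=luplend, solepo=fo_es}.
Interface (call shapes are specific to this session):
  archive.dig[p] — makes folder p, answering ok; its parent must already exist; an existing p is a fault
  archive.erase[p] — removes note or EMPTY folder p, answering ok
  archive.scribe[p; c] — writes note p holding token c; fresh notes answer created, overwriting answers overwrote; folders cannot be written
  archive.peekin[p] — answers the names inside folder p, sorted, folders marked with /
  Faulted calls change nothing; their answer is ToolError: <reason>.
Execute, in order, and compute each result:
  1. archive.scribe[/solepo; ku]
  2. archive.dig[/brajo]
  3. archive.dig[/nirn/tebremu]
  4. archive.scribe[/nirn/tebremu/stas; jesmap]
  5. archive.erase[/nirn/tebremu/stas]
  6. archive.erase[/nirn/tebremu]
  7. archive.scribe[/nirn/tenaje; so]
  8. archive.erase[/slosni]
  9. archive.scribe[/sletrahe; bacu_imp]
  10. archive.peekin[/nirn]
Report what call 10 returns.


$ archive.scribe p=/solepo c=ku
  overwrote
$ archive.dig p=/brajo
  ok
$ archive.dig p=/nirn/tebremu
  ok
$ archive.scribe p=/nirn/tebremu/stas c=jesmap
  created
$ archive.erase p=/nirn/tebremu/stas
  ok
$ archive.erase p=/nirn/tebremu
  ok
$ archive.scribe p=/nirn/tenaje c=so
  created
$ archive.erase p=/slosni
  ok
$ archive.scribe p=/sletrahe c=bacu_imp
  created
$ archive.peekin p=/nirn
  [slesma, tenaje]

Answer: [slesma, tenaje]


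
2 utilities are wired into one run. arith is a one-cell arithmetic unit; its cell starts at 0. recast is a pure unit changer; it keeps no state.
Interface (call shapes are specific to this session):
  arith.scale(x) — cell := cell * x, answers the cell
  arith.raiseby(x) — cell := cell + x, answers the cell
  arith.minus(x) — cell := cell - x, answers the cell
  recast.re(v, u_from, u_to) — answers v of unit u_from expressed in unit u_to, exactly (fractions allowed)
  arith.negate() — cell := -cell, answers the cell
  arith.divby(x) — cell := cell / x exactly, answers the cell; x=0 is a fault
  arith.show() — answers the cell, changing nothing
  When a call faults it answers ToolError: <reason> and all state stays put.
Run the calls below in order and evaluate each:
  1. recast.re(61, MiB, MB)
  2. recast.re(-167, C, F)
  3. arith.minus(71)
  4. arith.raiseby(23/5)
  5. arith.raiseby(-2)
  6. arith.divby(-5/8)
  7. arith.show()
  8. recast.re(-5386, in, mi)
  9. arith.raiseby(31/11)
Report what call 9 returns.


I run recast.re using 61, MiB, MB, giving 999424/15625.
Then recast.re using -167, C, F, → -1343/5.
Calling arith.minus using 71, yielding -71.
Then arith.raiseby using 23/5, and see -332/5.
I run arith.raiseby using -2: -342/5.
I invoke arith.divby using -5/8, giving 2736/25.
Calling arith.show, and see 2736/25.
Now I run recast.re using -5386, in, mi, and see -2693/31680.
I call arith.raiseby using 31/11, — result: 30871/275.

Answer: 30871/275


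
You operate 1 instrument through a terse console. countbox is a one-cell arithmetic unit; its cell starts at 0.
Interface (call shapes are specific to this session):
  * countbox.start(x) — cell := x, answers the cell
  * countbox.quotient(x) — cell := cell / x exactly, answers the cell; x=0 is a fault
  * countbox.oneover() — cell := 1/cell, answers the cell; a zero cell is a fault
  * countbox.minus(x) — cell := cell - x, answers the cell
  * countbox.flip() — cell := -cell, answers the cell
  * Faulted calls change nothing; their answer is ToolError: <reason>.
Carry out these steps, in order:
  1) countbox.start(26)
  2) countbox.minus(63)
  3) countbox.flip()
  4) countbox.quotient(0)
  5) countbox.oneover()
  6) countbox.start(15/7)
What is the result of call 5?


>> countbox.start(x: 26)
<< 26
>> countbox.minus(x: 63)
<< -37
>> countbox.flip()
<< 37
>> countbox.quotient(x: 0)
<< ToolError: division by zero
>> countbox.oneover()
<< 1/37
>> countbox.start(x: 15/7)
<< 15/7

Answer: 1/37


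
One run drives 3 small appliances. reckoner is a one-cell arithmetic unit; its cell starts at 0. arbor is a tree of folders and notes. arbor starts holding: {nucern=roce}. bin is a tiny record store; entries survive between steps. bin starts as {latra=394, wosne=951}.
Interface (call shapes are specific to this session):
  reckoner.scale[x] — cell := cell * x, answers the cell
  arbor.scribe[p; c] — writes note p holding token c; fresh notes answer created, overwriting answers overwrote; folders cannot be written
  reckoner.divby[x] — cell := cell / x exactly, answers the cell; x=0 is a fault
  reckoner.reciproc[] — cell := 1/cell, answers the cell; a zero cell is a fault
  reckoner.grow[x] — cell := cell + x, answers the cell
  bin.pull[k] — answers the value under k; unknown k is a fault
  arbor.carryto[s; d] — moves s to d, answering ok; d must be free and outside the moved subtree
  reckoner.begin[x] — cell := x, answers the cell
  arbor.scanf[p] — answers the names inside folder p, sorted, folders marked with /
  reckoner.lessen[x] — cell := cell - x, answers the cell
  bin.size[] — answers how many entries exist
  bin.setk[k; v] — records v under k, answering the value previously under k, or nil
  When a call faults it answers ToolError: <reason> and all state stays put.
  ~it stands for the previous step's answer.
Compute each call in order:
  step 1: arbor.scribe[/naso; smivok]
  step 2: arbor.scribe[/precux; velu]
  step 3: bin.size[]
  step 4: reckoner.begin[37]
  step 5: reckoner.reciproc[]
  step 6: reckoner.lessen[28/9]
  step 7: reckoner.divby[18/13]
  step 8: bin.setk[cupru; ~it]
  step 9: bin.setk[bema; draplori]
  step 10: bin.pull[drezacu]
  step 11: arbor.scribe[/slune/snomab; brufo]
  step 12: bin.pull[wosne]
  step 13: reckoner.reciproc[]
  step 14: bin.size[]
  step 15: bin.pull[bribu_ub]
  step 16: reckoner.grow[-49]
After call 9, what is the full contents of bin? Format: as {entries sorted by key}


Now I run arbor.scribe(p='/naso', c='smivok'), — result: created.
Next I call arbor.scribe(p='/precux', c='velu'), — result: created.
Next I call bin.size, giving 2.
Then reckoner.begin(x='37'), giving 37.
Calling reckoner.reciproc: 1/37.
I use reckoner.lessen(x='28/9'), → -1027/333.
I try reckoner.divby(x='18/13'), yielding -13351/5994.
Then bin.setk(k='cupru', v='~it'), and get nil.
Then bin.setk(k='bema', v='draplori'), and get nil.
Using bin.pull(k='drezacu'): ToolError: no such key drezacu.
Using arbor.scribe(p='/slune/snomab', c='brufo'), and see ToolError: no parent.
I run bin.pull(k='wosne'), and get 951.
I invoke reckoner.reciproc, which returns -5994/13351.
I invoke bin.size(), and observe 4.
Next I call bin.pull(k='bribu_ub'), and see ToolError: no such key bribu_ub.
Using reckoner.grow(x='-49'), and get -660193/13351.

Answer: {bema=draplori, cupru=-13351/5994, latra=394, wosne=951}


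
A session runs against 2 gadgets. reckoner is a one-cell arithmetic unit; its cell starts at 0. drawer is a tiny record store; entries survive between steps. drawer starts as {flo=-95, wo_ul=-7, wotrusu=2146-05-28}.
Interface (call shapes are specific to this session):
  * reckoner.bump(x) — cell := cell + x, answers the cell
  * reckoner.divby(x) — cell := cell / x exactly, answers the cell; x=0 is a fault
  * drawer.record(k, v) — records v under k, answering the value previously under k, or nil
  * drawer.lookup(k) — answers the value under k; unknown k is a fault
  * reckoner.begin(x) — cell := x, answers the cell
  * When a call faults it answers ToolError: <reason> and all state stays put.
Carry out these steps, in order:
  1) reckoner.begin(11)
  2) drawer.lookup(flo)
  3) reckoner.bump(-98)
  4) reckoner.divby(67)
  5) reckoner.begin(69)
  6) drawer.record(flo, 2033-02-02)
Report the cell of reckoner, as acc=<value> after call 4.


Calling reckoner.begin using x→11, and observe 11.
Calling drawer.lookup using k→flo, which returns -95.
Now I run reckoner.bump using x→-98, giving -87.
I run reckoner.divby using x→67, which returns -87/67.
I invoke reckoner.begin using x→69, giving 69.
Using drawer.record using k→flo, v→2033-02-02, → -95.

Answer: acc=-87/67


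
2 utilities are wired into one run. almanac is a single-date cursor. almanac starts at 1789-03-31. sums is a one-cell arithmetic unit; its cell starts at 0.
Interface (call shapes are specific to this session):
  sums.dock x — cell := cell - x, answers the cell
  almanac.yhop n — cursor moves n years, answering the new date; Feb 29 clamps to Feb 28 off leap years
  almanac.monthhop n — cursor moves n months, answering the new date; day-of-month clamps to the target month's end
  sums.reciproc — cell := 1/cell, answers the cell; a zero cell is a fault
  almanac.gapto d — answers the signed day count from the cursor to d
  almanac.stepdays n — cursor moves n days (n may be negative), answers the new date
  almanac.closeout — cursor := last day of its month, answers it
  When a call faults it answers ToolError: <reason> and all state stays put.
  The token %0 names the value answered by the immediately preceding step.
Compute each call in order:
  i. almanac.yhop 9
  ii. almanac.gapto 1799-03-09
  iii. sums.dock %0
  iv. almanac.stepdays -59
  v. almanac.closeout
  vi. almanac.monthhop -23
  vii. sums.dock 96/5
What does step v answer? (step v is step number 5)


Answer: 1798-01-31

Derivation:
;; almanac.yhop(n→9) => 1798-03-31
;; almanac.gapto(d→1799-03-09) => 343
;; sums.dock(x→%0) => -343
;; almanac.stepdays(n→-59) => 1798-01-31
;; almanac.closeout() => 1798-01-31
;; almanac.monthhop(n→-23) => 1796-02-29
;; sums.dock(x→96/5) => -1811/5


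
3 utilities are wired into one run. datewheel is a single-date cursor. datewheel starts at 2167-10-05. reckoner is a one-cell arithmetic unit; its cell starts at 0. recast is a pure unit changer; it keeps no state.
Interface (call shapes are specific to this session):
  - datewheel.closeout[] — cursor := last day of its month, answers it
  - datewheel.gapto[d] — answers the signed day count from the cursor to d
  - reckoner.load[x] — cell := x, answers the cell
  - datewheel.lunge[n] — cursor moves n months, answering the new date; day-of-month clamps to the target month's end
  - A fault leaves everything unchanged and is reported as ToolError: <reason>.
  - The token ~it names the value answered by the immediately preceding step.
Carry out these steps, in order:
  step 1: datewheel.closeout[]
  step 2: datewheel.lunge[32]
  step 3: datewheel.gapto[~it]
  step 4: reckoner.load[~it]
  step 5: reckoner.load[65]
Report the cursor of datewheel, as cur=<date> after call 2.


Calling closeout, yielding 2167-10-31.
I try lunge passing 32, — result: 2170-06-30.
Invoking gapto passing ~it, yielding 0.
I call load passing ~it, and see 0.
Then load passing 65, yielding 65.

Answer: cur=2170-06-30


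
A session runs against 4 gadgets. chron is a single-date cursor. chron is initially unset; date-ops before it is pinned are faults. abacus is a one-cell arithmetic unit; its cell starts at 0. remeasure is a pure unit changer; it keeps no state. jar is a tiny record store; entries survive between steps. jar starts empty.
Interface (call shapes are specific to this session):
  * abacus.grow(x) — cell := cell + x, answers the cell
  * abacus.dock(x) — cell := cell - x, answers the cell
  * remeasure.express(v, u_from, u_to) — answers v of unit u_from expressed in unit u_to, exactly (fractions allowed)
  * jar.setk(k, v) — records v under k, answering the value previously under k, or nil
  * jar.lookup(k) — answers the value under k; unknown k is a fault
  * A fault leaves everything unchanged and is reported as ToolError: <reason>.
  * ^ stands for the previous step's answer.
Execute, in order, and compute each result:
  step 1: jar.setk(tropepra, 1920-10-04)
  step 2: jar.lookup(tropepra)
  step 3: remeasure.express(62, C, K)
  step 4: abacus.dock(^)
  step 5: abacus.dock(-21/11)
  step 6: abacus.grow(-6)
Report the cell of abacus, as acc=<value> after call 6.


Answer: acc=-74633/220

Derivation:
==> jar.setk(k='tropepra', v='1920-10-04')
<== nil
==> jar.lookup(k='tropepra')
<== 1920-10-04
==> remeasure.express(v='62', u_from='C', u_to='K')
<== 6703/20
==> abacus.dock(x='^')
<== -6703/20
==> abacus.dock(x='-21/11')
<== -73313/220
==> abacus.grow(x='-6')
<== -74633/220


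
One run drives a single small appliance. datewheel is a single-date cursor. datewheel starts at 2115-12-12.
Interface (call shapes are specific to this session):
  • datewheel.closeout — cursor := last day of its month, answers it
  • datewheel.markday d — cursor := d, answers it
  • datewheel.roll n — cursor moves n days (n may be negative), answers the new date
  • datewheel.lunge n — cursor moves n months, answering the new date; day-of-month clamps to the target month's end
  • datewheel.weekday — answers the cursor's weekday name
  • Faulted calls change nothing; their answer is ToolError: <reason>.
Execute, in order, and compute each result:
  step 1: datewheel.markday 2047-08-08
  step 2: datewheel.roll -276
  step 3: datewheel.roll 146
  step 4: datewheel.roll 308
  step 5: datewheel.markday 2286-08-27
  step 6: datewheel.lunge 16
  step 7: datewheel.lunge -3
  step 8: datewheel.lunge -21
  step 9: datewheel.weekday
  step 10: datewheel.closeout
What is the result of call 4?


Then markday passing 2047-08-08, which returns 2047-08-08.
Using roll passing -276, and get 2046-11-05.
I use roll passing 146, yielding 2047-03-31.
Next I call roll passing 308, and observe 2048-02-02.
I invoke markday passing 2286-08-27, → 2286-08-27.
Invoking lunge passing 16, and get 2287-12-27.
I run lunge passing -3, and see 2287-09-27.
Using lunge passing -21, giving 2285-12-27.
I try weekday, yielding Sunday.
I invoke closeout(), and see 2285-12-31.

Answer: 2048-02-02


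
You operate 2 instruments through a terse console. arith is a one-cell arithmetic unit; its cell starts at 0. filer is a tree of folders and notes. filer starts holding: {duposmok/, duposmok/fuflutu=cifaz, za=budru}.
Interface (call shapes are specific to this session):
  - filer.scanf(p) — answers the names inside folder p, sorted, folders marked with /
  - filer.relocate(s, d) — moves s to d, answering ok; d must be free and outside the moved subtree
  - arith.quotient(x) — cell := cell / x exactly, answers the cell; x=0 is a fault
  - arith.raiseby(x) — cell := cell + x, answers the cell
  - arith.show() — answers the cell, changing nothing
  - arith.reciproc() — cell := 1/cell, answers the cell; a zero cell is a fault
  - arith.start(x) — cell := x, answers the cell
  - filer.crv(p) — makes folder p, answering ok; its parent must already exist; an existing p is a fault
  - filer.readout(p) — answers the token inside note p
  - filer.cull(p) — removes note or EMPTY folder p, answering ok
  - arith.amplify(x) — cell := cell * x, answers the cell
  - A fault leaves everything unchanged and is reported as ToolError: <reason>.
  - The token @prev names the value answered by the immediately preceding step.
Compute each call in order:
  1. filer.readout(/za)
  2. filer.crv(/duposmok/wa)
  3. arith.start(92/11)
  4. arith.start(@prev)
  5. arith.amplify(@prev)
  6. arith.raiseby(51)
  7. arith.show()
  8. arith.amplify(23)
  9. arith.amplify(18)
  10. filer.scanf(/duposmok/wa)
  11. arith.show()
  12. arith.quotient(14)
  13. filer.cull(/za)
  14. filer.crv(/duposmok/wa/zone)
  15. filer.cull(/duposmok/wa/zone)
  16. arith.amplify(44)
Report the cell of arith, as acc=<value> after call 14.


Answer: acc=3029445/847

Derivation:
I run filer.readout(p→/za), which returns budru.
I run filer.crv(p→/duposmok/wa), which returns ok.
I try arith.start(x→92/11), and observe 92/11.
I try arith.start(x→@prev), giving 92/11.
I call arith.amplify(x→@prev): 8464/121.
I invoke arith.raiseby(x→51), giving 14635/121.
I invoke arith.show(), → 14635/121.
Next I call arith.amplify(x→23), yielding 336605/121.
Using arith.amplify(x→18), giving 6058890/121.
I run filer.scanf(p→/duposmok/wa), and see [].
I call arith.show(), and see 6058890/121.
I call arith.quotient(x→14), giving 3029445/847.
I try filer.cull(p→/za), giving ok.
I try filer.crv(p→/duposmok/wa/zone), and see ok.
Invoking filer.cull(p→/duposmok/wa/zone), and see ok.
Calling arith.amplify(x→44), — result: 12117780/77.


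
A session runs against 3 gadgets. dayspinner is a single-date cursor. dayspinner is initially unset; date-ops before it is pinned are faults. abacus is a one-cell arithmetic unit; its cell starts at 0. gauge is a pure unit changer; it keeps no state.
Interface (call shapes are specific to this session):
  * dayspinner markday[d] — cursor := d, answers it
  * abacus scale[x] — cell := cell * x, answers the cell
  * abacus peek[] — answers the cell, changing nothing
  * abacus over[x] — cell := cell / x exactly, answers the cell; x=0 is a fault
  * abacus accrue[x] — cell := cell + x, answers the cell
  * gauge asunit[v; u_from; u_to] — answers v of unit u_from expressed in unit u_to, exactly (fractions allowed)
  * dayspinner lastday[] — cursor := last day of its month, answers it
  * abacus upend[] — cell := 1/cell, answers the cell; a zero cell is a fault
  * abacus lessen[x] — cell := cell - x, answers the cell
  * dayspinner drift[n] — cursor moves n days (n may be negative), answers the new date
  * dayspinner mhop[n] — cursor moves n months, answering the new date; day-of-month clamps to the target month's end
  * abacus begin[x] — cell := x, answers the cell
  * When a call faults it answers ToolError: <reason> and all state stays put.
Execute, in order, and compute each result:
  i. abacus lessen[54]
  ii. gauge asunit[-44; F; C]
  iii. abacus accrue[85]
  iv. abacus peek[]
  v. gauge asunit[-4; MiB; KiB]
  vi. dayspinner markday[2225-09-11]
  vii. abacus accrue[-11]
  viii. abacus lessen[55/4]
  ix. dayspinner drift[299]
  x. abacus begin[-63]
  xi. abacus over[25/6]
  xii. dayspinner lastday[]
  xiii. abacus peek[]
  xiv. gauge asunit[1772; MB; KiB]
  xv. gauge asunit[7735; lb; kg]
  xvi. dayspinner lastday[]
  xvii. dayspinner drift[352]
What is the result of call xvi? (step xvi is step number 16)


Step: abacus lessen[x=54]
Result: -54
Step: gauge asunit[v=-44; u_from=F; u_to=C]
Result: -380/9
Step: abacus accrue[x=85]
Result: 31
Step: abacus peek[]
Result: 31
Step: gauge asunit[v=-4; u_from=MiB; u_to=KiB]
Result: -4096
Step: dayspinner markday[d=2225-09-11]
Result: 2225-09-11
Step: abacus accrue[x=-11]
Result: 20
Step: abacus lessen[x=55/4]
Result: 25/4
Step: dayspinner drift[n=299]
Result: 2226-07-07
Step: abacus begin[x=-63]
Result: -63
Step: abacus over[x=25/6]
Result: -378/25
Step: dayspinner lastday[]
Result: 2226-07-31
Step: abacus peek[]
Result: -378/25
Step: gauge asunit[v=1772; u_from=MB; u_to=KiB]
Result: 6921875/4
Step: gauge asunit[v=7735; u_from=lb; u_to=kg]
Result: 70170739639/20000000
Step: dayspinner lastday[]
Result: 2226-07-31
Step: dayspinner drift[n=352]
Result: 2227-07-18

Answer: 2226-07-31


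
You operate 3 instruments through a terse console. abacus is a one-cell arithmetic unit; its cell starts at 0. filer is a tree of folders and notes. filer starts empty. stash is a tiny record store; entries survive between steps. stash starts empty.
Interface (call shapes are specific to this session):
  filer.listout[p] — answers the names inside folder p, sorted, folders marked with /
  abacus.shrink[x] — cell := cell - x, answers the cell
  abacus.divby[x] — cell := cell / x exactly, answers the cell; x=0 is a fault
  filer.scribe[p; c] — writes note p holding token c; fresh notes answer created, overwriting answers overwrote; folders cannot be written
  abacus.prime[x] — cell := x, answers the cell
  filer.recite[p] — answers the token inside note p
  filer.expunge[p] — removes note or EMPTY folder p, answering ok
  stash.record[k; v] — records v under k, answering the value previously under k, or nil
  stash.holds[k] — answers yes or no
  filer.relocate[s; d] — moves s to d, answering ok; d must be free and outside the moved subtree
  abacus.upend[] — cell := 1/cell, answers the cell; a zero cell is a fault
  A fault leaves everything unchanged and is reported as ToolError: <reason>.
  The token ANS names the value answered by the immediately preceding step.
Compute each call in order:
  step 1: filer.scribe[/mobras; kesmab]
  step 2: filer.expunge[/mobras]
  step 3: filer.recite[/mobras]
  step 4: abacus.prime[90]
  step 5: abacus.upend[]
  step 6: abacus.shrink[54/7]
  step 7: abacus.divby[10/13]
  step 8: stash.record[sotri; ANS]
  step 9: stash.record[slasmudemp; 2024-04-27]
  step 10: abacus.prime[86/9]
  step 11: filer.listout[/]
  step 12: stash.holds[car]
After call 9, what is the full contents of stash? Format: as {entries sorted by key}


Answer: {slasmudemp=2024-04-27, sotri=-63089/6300}

Derivation:
==> scribe(p: /mobras, c: kesmab)
<== created
==> expunge(p: /mobras)
<== ok
==> recite(p: /mobras)
<== ToolError: not found
==> prime(x: 90)
<== 90
==> upend()
<== 1/90
==> shrink(x: 54/7)
<== -4853/630
==> divby(x: 10/13)
<== -63089/6300
==> record(k: sotri, v: ANS)
<== nil
==> record(k: slasmudemp, v: 2024-04-27)
<== nil
==> prime(x: 86/9)
<== 86/9
==> listout(p: /)
<== []
==> holds(k: car)
<== no


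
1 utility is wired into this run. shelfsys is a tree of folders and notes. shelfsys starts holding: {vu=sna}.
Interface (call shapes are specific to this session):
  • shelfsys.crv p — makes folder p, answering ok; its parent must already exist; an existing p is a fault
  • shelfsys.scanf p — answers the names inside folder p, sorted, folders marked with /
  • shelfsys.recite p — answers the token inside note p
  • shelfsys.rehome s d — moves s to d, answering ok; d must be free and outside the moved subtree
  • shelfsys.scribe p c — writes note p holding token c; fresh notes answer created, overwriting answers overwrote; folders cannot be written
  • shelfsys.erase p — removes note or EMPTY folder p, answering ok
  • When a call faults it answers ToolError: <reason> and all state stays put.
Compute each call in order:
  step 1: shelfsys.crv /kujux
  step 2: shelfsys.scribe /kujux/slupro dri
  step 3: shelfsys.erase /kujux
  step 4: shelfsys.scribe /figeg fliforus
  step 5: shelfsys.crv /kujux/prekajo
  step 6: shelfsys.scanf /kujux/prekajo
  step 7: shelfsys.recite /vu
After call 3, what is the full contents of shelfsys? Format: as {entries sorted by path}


Answer: {kujux/, kujux/slupro=dri, vu=sna}

Derivation:
% shelfsys.crv p→/kujux
= ok
% shelfsys.scribe p→/kujux/slupro c→dri
= created
% shelfsys.erase p→/kujux
= ToolError: not empty
% shelfsys.scribe p→/figeg c→fliforus
= created
% shelfsys.crv p→/kujux/prekajo
= ok
% shelfsys.scanf p→/kujux/prekajo
= []
% shelfsys.recite p→/vu
= sna


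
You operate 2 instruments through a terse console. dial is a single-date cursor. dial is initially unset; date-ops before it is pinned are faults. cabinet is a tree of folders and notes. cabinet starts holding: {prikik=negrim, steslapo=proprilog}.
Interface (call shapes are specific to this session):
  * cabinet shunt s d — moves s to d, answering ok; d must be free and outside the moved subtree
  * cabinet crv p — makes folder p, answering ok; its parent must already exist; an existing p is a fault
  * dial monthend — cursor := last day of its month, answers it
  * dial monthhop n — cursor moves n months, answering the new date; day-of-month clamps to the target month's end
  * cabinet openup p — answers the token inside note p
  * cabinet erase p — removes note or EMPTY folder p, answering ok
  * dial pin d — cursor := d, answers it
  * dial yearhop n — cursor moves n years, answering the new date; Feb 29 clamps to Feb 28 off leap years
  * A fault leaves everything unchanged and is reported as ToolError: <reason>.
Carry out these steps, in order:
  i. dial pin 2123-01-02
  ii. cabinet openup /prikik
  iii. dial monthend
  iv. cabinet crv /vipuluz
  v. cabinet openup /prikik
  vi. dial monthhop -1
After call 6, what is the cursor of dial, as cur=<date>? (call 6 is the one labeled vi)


Answer: cur=2122-12-31

Derivation:
Act: dial pin[d→2123-01-02]
Obs: 2123-01-02
Act: cabinet openup[p→/prikik]
Obs: negrim
Act: dial monthend[]
Obs: 2123-01-31
Act: cabinet crv[p→/vipuluz]
Obs: ok
Act: cabinet openup[p→/prikik]
Obs: negrim
Act: dial monthhop[n→-1]
Obs: 2122-12-31


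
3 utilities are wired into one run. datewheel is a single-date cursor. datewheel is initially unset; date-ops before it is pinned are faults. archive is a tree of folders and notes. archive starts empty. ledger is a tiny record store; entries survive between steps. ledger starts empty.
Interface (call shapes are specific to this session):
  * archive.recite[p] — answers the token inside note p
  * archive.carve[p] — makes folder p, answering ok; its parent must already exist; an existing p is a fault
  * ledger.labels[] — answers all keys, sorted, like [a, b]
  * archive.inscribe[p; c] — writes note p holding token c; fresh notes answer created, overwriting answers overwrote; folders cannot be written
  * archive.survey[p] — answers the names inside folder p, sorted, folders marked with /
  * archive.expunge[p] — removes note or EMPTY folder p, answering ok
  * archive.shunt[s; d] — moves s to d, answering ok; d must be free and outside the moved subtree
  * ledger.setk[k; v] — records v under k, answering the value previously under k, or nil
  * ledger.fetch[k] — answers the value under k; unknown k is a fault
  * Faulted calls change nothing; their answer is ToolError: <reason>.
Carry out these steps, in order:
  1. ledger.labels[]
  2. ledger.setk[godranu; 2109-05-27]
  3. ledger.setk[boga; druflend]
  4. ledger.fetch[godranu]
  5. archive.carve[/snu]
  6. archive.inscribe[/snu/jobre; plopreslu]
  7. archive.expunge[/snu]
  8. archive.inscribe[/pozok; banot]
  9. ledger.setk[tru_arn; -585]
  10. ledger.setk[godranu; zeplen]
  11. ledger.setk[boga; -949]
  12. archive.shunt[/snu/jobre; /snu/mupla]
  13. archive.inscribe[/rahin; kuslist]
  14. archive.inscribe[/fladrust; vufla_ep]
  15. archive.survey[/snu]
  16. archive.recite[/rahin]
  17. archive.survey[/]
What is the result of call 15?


Using ledger.labels(), and see [].
Then ledger.setk passing k='godranu', v='2109-05-27', yielding nil.
Now I run ledger.setk passing k='boga', v='druflend', → nil.
Calling ledger.fetch passing k='godranu', and observe 2109-05-27.
I try archive.carve passing p='/snu', and observe ok.
Using archive.inscribe passing p='/snu/jobre', c='plopreslu': created.
Now I run archive.expunge passing p='/snu', → ToolError: not empty.
Invoking archive.inscribe passing p='/pozok', c='banot', — result: created.
I try ledger.setk passing k='tru_arn', v='-585', yielding nil.
Now I run ledger.setk passing k='godranu', v='zeplen', — result: 2109-05-27.
I use ledger.setk passing k='boga', v='-949', and get druflend.
I try archive.shunt passing s='/snu/jobre', d='/snu/mupla', and get ok.
Invoking archive.inscribe passing p='/rahin', c='kuslist', — result: created.
I call archive.inscribe passing p='/fladrust', c='vufla_ep', which returns created.
Then archive.survey passing p='/snu', yielding [mupla].
Then archive.recite passing p='/rahin', → kuslist.
Next I call archive.survey passing p='/', and see [fladrust, pozok, rahin, snu/].

Answer: [mupla]


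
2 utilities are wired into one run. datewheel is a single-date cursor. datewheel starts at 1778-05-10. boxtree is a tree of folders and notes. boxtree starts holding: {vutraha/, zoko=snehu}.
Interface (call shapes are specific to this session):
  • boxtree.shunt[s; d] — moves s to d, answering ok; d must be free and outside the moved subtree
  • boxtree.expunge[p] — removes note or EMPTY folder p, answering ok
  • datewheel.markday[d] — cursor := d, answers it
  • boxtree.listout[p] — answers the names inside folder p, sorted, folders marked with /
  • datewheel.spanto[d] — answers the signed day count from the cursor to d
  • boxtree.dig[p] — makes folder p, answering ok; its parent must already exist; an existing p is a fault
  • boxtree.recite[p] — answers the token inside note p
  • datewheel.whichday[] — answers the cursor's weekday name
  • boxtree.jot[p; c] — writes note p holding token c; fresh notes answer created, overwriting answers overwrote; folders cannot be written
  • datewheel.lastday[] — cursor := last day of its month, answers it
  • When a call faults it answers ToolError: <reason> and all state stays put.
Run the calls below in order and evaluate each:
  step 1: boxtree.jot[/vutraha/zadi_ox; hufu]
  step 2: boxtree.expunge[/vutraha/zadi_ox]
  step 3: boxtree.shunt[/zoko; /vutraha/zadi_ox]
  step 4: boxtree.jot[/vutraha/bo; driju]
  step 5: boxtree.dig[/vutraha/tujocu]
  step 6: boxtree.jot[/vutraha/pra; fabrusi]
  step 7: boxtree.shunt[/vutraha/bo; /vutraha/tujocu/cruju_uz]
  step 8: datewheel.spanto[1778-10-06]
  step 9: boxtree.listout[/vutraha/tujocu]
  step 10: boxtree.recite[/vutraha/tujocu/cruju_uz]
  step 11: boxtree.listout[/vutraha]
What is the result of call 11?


// 1. jot(p='/vutraha/zadi_ox', c='hufu') => created
// 2. expunge(p='/vutraha/zadi_ox') => ok
// 3. shunt(s='/zoko', d='/vutraha/zadi_ox') => ok
// 4. jot(p='/vutraha/bo', c='driju') => created
// 5. dig(p='/vutraha/tujocu') => ok
// 6. jot(p='/vutraha/pra', c='fabrusi') => created
// 7. shunt(s='/vutraha/bo', d='/vutraha/tujocu/cruju_uz') => ok
// 8. spanto(d='1778-10-06') => 149
// 9. listout(p='/vutraha/tujocu') => [cruju_uz]
// 10. recite(p='/vutraha/tujocu/cruju_uz') => driju
// 11. listout(p='/vutraha') => [pra, tujocu/, zadi_ox]

Answer: [pra, tujocu/, zadi_ox]


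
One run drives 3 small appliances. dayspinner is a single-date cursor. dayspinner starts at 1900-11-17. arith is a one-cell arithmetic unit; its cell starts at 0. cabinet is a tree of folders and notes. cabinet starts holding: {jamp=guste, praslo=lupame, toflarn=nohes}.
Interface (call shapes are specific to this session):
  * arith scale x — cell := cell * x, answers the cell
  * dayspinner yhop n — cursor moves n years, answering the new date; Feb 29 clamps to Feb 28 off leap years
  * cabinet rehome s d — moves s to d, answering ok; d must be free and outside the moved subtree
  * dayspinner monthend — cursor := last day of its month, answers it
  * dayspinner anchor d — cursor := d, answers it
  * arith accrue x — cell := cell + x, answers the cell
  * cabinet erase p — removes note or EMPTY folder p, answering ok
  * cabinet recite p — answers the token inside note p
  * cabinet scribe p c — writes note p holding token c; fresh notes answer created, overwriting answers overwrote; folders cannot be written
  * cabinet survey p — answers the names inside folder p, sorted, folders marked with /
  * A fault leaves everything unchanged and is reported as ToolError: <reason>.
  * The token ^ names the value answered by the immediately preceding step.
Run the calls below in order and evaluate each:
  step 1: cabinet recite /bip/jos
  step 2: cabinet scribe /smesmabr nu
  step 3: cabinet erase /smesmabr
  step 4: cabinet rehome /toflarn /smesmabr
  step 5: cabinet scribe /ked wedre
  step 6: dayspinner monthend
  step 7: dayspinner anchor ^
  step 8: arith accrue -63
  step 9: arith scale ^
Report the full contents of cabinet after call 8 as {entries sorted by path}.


Answer: {jamp=guste, ked=wedre, praslo=lupame, smesmabr=nohes}

Derivation:
==> cabinet recite(p=/bip/jos)
<== ToolError: not found
==> cabinet scribe(p=/smesmabr, c=nu)
<== created
==> cabinet erase(p=/smesmabr)
<== ok
==> cabinet rehome(s=/toflarn, d=/smesmabr)
<== ok
==> cabinet scribe(p=/ked, c=wedre)
<== created
==> dayspinner monthend()
<== 1900-11-30
==> dayspinner anchor(d=^)
<== 1900-11-30
==> arith accrue(x=-63)
<== -63
==> arith scale(x=^)
<== 3969


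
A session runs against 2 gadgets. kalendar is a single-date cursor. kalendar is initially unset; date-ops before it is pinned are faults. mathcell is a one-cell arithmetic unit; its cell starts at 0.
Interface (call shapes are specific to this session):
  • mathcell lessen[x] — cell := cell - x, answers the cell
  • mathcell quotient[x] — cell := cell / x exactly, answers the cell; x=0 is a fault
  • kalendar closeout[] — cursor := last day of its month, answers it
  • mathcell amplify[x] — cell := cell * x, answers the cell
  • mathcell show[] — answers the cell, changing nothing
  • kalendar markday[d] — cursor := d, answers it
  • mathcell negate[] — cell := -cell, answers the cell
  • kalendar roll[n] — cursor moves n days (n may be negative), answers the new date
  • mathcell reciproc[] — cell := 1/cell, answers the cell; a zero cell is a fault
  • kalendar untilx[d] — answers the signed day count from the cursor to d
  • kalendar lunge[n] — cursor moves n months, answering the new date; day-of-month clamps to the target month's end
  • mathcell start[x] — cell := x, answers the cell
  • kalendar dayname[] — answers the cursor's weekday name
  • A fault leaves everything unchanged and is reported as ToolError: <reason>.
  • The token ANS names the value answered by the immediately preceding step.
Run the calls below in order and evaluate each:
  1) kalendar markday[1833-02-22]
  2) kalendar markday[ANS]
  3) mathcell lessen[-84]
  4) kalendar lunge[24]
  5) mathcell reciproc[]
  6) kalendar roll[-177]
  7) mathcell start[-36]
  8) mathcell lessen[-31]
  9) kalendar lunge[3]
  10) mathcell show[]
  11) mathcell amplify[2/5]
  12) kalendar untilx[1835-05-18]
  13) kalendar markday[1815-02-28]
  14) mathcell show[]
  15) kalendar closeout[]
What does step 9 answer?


CALL kalendar markday[d=1833-02-22]
RET  1833-02-22
CALL kalendar markday[d=ANS]
RET  1833-02-22
CALL mathcell lessen[x=-84]
RET  84
CALL kalendar lunge[n=24]
RET  1835-02-22
CALL mathcell reciproc[]
RET  1/84
CALL kalendar roll[n=-177]
RET  1834-08-29
CALL mathcell start[x=-36]
RET  -36
CALL mathcell lessen[x=-31]
RET  -5
CALL kalendar lunge[n=3]
RET  1834-11-29
CALL mathcell show[]
RET  -5
CALL mathcell amplify[x=2/5]
RET  -2
CALL kalendar untilx[d=1835-05-18]
RET  170
CALL kalendar markday[d=1815-02-28]
RET  1815-02-28
CALL mathcell show[]
RET  -2
CALL kalendar closeout[]
RET  1815-02-28

Answer: 1834-11-29


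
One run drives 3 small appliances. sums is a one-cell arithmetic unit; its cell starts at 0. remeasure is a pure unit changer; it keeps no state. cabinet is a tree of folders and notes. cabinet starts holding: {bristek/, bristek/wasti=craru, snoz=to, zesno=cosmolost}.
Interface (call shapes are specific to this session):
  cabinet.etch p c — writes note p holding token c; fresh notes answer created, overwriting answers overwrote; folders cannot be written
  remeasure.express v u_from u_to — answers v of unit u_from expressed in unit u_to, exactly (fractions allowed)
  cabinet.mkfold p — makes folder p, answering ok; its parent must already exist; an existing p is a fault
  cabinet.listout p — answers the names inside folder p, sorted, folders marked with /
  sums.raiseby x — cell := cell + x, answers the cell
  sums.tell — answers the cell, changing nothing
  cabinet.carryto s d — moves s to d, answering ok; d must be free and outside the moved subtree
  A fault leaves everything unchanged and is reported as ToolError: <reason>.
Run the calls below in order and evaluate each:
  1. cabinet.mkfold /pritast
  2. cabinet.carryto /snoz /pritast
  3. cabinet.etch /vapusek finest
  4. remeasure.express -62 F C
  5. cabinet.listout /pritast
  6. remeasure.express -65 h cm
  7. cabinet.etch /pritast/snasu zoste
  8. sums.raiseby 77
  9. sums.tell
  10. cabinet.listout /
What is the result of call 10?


Now I run cabinet.mkfold on p→/pritast, giving ok.
I try cabinet.carryto on s→/snoz, d→/pritast, and see ToolError: exists.
Invoking cabinet.etch on p→/vapusek, c→finest, and see created.
I try remeasure.express on v→-62, u_from→F, u_to→C, yielding -470/9.
I call cabinet.listout on p→/pritast, and observe [].
Now I run remeasure.express on v→-65, u_from→h, u_to→cm, — result: ToolError: incompatible units.
I try cabinet.etch on p→/pritast/snasu, c→zoste, which returns created.
Using sums.raiseby on x→77: 77.
Invoking sums.tell, — result: 77.
I run cabinet.listout on p→/: [bristek/, pritast/, snoz, vapusek, zesno].

Answer: [bristek/, pritast/, snoz, vapusek, zesno]


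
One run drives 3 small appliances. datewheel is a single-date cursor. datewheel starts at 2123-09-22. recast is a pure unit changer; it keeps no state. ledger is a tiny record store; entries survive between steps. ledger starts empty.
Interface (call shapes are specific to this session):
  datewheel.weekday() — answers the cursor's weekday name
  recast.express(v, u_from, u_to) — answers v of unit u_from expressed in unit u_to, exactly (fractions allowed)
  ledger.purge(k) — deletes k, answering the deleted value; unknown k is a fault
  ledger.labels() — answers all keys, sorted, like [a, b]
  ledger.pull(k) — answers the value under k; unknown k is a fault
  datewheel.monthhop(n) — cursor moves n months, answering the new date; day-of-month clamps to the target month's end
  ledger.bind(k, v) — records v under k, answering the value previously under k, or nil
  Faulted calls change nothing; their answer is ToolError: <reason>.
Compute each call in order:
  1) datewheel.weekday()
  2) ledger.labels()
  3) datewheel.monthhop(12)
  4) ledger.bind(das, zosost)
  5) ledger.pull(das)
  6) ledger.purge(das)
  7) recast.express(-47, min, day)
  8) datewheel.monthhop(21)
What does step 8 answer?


Answer: 2126-06-22

Derivation:
~$ weekday
  Wednesday
~$ labels
  []
~$ monthhop n: 12
  2124-09-22
~$ bind k: das v: zosost
  nil
~$ pull k: das
  zosost
~$ purge k: das
  zosost
~$ express v: -47 u_from: min u_to: day
  -47/1440
~$ monthhop n: 21
  2126-06-22
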